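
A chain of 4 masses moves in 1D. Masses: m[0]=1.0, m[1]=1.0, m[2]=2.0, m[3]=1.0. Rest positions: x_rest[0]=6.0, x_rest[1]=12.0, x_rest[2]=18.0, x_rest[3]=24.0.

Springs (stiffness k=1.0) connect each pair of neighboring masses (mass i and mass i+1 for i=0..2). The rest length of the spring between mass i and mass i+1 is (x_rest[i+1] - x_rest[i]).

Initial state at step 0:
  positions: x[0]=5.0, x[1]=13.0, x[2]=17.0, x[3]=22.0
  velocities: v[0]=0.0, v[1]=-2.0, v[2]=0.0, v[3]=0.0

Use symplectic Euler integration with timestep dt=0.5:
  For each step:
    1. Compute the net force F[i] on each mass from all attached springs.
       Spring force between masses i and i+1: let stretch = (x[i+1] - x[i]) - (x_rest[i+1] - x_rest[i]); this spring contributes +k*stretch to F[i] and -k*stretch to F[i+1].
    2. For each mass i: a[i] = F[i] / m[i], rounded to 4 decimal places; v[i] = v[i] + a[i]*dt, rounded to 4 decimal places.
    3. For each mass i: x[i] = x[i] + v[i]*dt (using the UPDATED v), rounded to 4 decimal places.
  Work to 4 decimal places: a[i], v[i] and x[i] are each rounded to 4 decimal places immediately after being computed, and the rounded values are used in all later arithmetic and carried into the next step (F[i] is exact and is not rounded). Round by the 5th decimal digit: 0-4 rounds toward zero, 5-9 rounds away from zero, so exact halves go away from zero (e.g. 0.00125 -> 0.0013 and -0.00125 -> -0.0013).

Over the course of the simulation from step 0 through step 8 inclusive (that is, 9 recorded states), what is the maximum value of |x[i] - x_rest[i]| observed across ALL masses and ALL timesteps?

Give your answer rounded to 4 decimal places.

Step 0: x=[5.0000 13.0000 17.0000 22.0000] v=[0.0000 -2.0000 0.0000 0.0000]
Step 1: x=[5.5000 11.0000 17.1250 22.2500] v=[1.0000 -4.0000 0.2500 0.5000]
Step 2: x=[5.8750 9.1563 17.1250 22.7188] v=[0.7500 -3.6875 0.0000 0.9375]
Step 3: x=[5.5703 8.4844 16.8281 23.2891] v=[-0.6094 -1.3438 -0.5938 1.1406]
Step 4: x=[4.4941 9.1699 16.2959 23.7442] v=[-2.1524 1.3710 -1.0645 0.9101]
Step 5: x=[3.0869 10.4680 15.8040 23.8372] v=[-2.8145 2.5961 -0.9839 0.1860]
Step 6: x=[2.0249 11.2548 15.6492 23.4219] v=[-2.1240 1.5736 -0.3096 -0.8306]
Step 7: x=[1.7704 10.8327 15.9167 22.5634] v=[-0.5091 -0.8442 0.5350 -1.7170]
Step 8: x=[2.2815 9.4160 16.3796 21.5432] v=[1.0221 -2.8334 0.9257 -2.0404]
Max displacement = 4.2296

Answer: 4.2296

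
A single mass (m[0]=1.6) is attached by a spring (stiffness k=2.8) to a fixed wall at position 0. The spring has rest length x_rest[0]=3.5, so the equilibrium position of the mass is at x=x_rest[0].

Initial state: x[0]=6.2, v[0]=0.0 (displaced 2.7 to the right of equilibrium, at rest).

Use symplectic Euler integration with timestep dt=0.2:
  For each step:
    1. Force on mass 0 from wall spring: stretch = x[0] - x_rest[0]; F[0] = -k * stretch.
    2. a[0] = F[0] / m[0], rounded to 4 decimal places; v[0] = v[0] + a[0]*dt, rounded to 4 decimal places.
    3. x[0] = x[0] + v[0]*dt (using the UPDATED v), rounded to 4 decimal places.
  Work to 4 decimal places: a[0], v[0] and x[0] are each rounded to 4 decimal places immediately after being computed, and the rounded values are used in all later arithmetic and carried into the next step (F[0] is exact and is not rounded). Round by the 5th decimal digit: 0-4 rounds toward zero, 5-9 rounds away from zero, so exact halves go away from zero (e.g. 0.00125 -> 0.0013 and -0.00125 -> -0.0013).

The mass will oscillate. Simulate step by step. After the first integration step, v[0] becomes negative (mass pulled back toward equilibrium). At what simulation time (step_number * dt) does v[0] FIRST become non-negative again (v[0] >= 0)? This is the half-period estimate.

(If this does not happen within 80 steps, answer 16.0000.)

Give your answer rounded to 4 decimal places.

Step 0: x=[6.2000] v=[0.0000]
Step 1: x=[6.0110] v=[-0.9450]
Step 2: x=[5.6462] v=[-1.8239]
Step 3: x=[5.1312] v=[-2.5751]
Step 4: x=[4.5020] v=[-3.1460]
Step 5: x=[3.8027] v=[-3.4967]
Step 6: x=[3.0822] v=[-3.6026]
Step 7: x=[2.3909] v=[-3.4564]
Step 8: x=[1.7773] v=[-3.0682]
Step 9: x=[1.2842] v=[-2.4653]
Step 10: x=[0.9462] v=[-1.6898]
Step 11: x=[0.7870] v=[-0.7960]
Step 12: x=[0.8177] v=[0.1536]
First v>=0 after going negative at step 12, time=2.4000

Answer: 2.4000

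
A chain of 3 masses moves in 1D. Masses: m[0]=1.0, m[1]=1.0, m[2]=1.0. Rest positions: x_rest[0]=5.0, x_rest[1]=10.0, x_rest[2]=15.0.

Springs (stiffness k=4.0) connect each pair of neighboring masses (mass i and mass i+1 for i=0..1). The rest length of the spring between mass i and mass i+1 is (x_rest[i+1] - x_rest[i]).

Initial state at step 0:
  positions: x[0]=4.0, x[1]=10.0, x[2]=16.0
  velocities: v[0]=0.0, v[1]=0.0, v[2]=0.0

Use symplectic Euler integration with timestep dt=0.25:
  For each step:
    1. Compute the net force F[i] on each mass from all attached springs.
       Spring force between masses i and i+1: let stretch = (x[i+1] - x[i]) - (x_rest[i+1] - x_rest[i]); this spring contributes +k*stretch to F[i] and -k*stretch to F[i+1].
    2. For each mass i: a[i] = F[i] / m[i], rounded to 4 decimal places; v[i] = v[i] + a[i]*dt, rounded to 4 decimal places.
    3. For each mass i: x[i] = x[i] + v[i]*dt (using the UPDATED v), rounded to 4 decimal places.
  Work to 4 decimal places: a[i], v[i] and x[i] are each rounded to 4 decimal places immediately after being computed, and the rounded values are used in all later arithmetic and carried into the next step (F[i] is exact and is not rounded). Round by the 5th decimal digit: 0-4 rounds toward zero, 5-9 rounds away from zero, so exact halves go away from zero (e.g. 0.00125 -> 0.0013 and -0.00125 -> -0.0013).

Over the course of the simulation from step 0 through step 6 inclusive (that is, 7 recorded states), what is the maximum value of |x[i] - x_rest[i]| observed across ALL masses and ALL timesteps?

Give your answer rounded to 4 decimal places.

Step 0: x=[4.0000 10.0000 16.0000] v=[0.0000 0.0000 0.0000]
Step 1: x=[4.2500 10.0000 15.7500] v=[1.0000 0.0000 -1.0000]
Step 2: x=[4.6875 10.0000 15.3125] v=[1.7500 0.0000 -1.7500]
Step 3: x=[5.2031 10.0000 14.7969] v=[2.0625 0.0000 -2.0625]
Step 4: x=[5.6680 10.0000 14.3321] v=[1.8594 0.0000 -1.8594]
Step 5: x=[5.9659 10.0000 14.0342] v=[1.1914 0.0001 -1.1915]
Step 6: x=[6.0223 10.0001 13.9778] v=[0.2255 0.0002 -0.2257]
Max displacement = 1.0223

Answer: 1.0223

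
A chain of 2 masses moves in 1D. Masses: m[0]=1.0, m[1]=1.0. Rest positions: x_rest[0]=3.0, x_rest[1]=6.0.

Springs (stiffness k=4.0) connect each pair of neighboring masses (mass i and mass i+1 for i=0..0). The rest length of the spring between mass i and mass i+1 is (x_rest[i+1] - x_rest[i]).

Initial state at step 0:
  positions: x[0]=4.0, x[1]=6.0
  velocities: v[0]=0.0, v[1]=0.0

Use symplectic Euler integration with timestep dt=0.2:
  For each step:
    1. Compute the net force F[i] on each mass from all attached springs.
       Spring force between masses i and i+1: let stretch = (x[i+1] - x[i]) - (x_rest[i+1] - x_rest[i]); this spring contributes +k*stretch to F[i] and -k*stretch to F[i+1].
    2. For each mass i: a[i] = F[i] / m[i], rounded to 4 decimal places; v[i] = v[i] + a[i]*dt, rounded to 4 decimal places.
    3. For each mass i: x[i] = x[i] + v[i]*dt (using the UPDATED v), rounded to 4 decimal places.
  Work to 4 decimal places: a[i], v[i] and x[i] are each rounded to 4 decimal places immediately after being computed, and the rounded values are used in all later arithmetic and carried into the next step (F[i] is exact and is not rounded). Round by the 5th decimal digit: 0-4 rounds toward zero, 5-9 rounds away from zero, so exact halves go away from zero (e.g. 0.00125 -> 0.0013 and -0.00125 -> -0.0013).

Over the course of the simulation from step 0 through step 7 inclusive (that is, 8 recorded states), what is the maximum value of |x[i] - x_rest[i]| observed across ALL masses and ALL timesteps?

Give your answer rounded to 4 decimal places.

Answer: 1.0213

Derivation:
Step 0: x=[4.0000 6.0000] v=[0.0000 0.0000]
Step 1: x=[3.8400 6.1600] v=[-0.8000 0.8000]
Step 2: x=[3.5712 6.4288] v=[-1.3440 1.3440]
Step 3: x=[3.2796 6.7204] v=[-1.4579 1.4579]
Step 4: x=[3.0585 6.9415] v=[-1.1053 1.1053]
Step 5: x=[2.9787 7.0213] v=[-0.3989 0.3989]
Step 6: x=[3.0657 6.9343] v=[0.4352 -0.4352]
Step 7: x=[3.2917 6.7083] v=[1.1301 -1.1301]
Max displacement = 1.0213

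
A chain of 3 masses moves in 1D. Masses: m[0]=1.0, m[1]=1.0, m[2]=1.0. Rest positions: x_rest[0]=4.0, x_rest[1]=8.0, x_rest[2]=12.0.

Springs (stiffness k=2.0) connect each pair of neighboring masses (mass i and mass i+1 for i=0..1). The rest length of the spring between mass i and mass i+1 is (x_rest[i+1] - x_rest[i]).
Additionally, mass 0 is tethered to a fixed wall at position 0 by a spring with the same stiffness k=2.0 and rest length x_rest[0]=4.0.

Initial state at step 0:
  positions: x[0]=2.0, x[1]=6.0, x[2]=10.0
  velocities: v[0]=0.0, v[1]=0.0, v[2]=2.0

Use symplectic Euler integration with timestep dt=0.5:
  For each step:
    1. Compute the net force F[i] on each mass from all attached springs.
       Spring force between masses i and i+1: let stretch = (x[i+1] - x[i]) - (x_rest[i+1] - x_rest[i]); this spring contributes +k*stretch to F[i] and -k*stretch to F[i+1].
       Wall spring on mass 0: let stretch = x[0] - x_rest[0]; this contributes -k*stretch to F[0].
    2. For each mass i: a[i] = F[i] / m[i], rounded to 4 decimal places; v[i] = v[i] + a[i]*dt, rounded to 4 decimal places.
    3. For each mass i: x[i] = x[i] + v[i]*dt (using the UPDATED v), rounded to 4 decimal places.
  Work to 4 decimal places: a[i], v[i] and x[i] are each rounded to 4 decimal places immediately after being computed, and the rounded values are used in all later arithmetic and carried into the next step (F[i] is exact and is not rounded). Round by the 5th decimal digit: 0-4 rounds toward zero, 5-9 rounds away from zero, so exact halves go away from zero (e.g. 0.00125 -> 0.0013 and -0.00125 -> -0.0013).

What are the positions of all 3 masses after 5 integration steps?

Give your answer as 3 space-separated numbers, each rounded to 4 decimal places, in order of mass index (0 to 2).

Step 0: x=[2.0000 6.0000 10.0000] v=[0.0000 0.0000 2.0000]
Step 1: x=[3.0000 6.0000 11.0000] v=[2.0000 0.0000 2.0000]
Step 2: x=[4.0000 7.0000 11.5000] v=[2.0000 2.0000 1.0000]
Step 3: x=[4.5000 8.7500 11.7500] v=[1.0000 3.5000 0.5000]
Step 4: x=[4.8750 9.8750 12.5000] v=[0.7500 2.2500 1.5000]
Step 5: x=[5.3125 9.8125 13.9375] v=[0.8750 -0.1250 2.8750]

Answer: 5.3125 9.8125 13.9375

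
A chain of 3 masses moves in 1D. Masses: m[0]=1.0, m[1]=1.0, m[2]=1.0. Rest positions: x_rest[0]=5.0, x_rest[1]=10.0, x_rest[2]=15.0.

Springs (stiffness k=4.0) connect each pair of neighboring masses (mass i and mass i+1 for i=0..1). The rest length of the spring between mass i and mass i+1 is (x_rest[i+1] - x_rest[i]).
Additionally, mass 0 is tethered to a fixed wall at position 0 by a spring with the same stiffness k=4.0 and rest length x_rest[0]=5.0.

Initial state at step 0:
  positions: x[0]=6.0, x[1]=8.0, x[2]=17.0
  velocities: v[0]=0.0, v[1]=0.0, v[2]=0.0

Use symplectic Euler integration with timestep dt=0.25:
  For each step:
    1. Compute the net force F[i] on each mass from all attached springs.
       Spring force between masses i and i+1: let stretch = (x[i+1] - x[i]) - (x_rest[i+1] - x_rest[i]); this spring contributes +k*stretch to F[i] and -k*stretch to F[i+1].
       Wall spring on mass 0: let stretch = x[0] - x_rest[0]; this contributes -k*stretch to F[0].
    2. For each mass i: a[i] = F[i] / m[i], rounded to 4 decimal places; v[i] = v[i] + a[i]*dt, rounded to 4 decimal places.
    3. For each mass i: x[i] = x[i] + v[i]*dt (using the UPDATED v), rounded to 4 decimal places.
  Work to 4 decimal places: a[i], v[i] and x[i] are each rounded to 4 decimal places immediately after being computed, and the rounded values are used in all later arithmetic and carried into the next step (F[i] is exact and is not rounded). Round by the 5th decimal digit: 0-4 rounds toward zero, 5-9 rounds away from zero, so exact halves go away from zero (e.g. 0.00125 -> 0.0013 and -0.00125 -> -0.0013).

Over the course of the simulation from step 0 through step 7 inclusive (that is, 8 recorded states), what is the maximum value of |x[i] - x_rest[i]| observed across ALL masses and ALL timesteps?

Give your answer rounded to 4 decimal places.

Step 0: x=[6.0000 8.0000 17.0000] v=[0.0000 0.0000 0.0000]
Step 1: x=[5.0000 9.7500 16.0000] v=[-4.0000 7.0000 -4.0000]
Step 2: x=[3.9375 11.8750 14.6875] v=[-4.2500 8.5000 -5.2500]
Step 3: x=[3.8750 12.7188 13.9219] v=[-0.2500 3.3750 -3.0625]
Step 4: x=[5.0547 11.6524 14.1055] v=[4.7188 -4.2657 0.7344]
Step 5: x=[6.6202 9.5498 14.9258] v=[6.2618 -8.4103 3.2813]
Step 6: x=[7.2630 8.0588 15.6521] v=[2.5712 -5.9639 2.9053]
Step 7: x=[6.2890 8.2672 15.7301] v=[-3.8960 0.8336 0.3120]
Max displacement = 2.7188

Answer: 2.7188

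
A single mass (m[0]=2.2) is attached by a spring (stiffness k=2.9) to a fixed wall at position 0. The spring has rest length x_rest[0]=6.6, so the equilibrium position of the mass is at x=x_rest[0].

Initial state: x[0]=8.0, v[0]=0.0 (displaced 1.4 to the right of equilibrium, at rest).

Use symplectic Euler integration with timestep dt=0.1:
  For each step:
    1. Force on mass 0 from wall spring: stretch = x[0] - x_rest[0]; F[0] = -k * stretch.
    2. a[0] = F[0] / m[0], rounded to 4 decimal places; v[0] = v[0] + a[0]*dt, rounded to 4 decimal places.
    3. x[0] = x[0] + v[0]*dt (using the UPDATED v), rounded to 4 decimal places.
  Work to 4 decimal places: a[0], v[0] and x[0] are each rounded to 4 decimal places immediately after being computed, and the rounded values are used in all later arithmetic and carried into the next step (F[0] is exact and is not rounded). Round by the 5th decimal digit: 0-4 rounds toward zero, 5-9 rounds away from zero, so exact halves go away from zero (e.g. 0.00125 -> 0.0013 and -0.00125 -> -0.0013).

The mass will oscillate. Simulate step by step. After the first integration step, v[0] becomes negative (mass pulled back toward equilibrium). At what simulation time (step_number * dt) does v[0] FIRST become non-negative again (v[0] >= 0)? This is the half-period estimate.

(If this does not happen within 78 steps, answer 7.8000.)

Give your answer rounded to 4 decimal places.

Answer: 2.8000

Derivation:
Step 0: x=[8.0000] v=[0.0000]
Step 1: x=[7.9815] v=[-0.1846]
Step 2: x=[7.9448] v=[-0.3667]
Step 3: x=[7.8904] v=[-0.5440]
Step 4: x=[7.8190] v=[-0.7141]
Step 5: x=[7.7315] v=[-0.8748]
Step 6: x=[7.6291] v=[-1.0240]
Step 7: x=[7.5131] v=[-1.1597]
Step 8: x=[7.3851] v=[-1.2801]
Step 9: x=[7.2467] v=[-1.3836]
Step 10: x=[7.0998] v=[-1.4689]
Step 11: x=[6.9463] v=[-1.5348]
Step 12: x=[6.7883] v=[-1.5805]
Step 13: x=[6.6278] v=[-1.6053]
Step 14: x=[6.4669] v=[-1.6090]
Step 15: x=[6.3078] v=[-1.5915]
Step 16: x=[6.1525] v=[-1.5530]
Step 17: x=[6.0031] v=[-1.4940]
Step 18: x=[5.8616] v=[-1.4153]
Step 19: x=[5.7298] v=[-1.3180]
Step 20: x=[5.6095] v=[-1.2033]
Step 21: x=[5.5022] v=[-1.0727]
Step 22: x=[5.4094] v=[-0.9280]
Step 23: x=[5.3323] v=[-0.7711]
Step 24: x=[5.2719] v=[-0.6040]
Step 25: x=[5.2290] v=[-0.4289]
Step 26: x=[5.2042] v=[-0.2482]
Step 27: x=[5.1978] v=[-0.0642]
Step 28: x=[5.2099] v=[0.1206]
First v>=0 after going negative at step 28, time=2.8000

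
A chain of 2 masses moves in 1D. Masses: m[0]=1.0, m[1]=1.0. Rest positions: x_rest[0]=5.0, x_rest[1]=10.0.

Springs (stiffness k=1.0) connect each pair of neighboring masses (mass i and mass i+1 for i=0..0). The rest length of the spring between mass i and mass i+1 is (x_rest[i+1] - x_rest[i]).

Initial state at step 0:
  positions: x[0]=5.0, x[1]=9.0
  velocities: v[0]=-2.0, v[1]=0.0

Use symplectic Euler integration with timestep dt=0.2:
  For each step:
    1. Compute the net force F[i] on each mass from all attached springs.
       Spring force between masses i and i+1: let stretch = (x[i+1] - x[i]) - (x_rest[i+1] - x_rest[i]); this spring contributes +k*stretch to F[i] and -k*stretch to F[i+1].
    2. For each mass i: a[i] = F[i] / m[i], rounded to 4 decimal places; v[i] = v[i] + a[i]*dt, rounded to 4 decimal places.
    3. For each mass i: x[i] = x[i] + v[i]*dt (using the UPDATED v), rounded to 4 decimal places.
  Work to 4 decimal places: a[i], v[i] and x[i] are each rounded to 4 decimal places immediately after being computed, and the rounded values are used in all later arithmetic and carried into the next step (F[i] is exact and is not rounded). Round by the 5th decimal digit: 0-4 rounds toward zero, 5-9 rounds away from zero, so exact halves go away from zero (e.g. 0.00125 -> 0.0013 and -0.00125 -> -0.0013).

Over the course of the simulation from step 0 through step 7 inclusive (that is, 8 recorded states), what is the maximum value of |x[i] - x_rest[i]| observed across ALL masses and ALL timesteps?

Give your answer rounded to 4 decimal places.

Step 0: x=[5.0000 9.0000] v=[-2.0000 0.0000]
Step 1: x=[4.5600 9.0400] v=[-2.2000 0.2000]
Step 2: x=[4.0992 9.1008] v=[-2.3040 0.3040]
Step 3: x=[3.6385 9.1615] v=[-2.3037 0.3037]
Step 4: x=[3.1987 9.2013] v=[-2.1991 0.1991]
Step 5: x=[2.7990 9.2010] v=[-1.9986 -0.0014]
Step 6: x=[2.4554 9.1446] v=[-1.7182 -0.2818]
Step 7: x=[2.1793 9.0207] v=[-1.3804 -0.6196]
Max displacement = 2.8207

Answer: 2.8207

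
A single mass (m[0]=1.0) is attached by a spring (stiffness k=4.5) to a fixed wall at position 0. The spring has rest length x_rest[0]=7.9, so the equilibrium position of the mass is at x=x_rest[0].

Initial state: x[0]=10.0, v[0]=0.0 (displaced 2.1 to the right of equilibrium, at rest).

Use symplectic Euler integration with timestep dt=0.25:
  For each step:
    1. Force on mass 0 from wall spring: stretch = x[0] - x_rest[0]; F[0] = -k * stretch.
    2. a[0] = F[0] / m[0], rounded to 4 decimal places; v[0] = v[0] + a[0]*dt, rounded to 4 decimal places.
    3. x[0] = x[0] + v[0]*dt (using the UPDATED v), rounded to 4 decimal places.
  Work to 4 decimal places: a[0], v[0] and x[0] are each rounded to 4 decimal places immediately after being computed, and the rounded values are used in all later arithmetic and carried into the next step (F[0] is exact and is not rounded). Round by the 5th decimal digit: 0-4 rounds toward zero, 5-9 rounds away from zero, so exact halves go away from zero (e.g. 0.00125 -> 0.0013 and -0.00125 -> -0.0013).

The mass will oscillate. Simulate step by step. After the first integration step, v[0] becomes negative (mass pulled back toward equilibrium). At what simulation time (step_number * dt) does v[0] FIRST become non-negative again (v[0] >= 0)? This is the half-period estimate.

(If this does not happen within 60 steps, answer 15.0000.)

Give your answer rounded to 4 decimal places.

Answer: 1.5000

Derivation:
Step 0: x=[10.0000] v=[0.0000]
Step 1: x=[9.4094] v=[-2.3625]
Step 2: x=[8.3943] v=[-4.0606]
Step 3: x=[7.2401] v=[-4.6167]
Step 4: x=[6.2715] v=[-3.8743]
Step 5: x=[5.7610] v=[-2.0422]
Step 6: x=[5.8521] v=[0.3642]
First v>=0 after going negative at step 6, time=1.5000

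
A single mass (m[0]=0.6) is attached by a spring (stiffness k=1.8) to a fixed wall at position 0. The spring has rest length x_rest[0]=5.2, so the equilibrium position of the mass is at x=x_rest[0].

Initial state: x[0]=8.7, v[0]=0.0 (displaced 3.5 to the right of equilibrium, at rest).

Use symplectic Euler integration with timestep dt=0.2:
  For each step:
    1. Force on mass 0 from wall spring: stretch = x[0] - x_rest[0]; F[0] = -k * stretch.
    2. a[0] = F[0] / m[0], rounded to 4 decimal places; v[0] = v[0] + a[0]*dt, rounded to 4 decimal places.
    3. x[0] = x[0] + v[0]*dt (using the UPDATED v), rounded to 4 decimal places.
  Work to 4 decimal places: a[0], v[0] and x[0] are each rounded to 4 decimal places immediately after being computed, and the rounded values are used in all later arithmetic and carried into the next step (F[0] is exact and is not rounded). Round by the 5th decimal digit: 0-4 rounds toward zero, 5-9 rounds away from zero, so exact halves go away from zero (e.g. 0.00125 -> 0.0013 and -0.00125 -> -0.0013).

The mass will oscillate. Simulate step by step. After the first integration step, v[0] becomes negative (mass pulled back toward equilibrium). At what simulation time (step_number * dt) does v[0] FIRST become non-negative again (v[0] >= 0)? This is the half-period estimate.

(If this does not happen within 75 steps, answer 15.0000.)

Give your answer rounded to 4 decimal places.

Answer: 2.0000

Derivation:
Step 0: x=[8.7000] v=[0.0000]
Step 1: x=[8.2800] v=[-2.1000]
Step 2: x=[7.4904] v=[-3.9480]
Step 3: x=[6.4260] v=[-5.3222]
Step 4: x=[5.2144] v=[-6.0578]
Step 5: x=[4.0011] v=[-6.0664]
Step 6: x=[2.9317] v=[-5.3471]
Step 7: x=[2.1345] v=[-3.9861]
Step 8: x=[1.7051] v=[-2.1468]
Step 9: x=[1.6951] v=[-0.0499]
Step 10: x=[2.1057] v=[2.0530]
First v>=0 after going negative at step 10, time=2.0000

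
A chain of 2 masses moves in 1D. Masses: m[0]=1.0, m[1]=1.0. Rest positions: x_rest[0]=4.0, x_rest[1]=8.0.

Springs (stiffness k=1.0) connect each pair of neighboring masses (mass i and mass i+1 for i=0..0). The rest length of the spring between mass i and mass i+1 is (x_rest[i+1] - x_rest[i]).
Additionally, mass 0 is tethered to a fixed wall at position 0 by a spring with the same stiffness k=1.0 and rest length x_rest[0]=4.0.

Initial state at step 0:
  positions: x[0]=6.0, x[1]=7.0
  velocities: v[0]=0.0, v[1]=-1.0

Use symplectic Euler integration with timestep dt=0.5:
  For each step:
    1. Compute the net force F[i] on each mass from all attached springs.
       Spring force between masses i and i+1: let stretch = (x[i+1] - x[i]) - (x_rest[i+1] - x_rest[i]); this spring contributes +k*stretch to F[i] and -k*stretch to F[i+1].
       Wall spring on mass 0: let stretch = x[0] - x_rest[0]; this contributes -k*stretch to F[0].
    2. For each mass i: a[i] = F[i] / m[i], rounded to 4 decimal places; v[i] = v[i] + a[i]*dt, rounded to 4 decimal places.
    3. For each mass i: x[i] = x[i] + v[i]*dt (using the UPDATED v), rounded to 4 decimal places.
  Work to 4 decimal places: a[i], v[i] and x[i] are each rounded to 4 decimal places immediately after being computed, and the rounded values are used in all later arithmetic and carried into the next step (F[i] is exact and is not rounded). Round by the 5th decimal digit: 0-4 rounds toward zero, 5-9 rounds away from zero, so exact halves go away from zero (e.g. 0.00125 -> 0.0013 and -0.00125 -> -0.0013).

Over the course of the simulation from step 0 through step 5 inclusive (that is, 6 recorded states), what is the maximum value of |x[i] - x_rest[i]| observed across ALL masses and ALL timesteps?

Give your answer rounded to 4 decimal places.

Answer: 2.4336

Derivation:
Step 0: x=[6.0000 7.0000] v=[0.0000 -1.0000]
Step 1: x=[4.7500 7.2500] v=[-2.5000 0.5000]
Step 2: x=[2.9375 7.8750] v=[-3.6250 1.2500]
Step 3: x=[1.6250 8.2657] v=[-2.6250 0.7813]
Step 4: x=[1.5664 7.9962] v=[-0.1172 -0.5391]
Step 5: x=[2.7237 7.1192] v=[2.3145 -1.7540]
Max displacement = 2.4336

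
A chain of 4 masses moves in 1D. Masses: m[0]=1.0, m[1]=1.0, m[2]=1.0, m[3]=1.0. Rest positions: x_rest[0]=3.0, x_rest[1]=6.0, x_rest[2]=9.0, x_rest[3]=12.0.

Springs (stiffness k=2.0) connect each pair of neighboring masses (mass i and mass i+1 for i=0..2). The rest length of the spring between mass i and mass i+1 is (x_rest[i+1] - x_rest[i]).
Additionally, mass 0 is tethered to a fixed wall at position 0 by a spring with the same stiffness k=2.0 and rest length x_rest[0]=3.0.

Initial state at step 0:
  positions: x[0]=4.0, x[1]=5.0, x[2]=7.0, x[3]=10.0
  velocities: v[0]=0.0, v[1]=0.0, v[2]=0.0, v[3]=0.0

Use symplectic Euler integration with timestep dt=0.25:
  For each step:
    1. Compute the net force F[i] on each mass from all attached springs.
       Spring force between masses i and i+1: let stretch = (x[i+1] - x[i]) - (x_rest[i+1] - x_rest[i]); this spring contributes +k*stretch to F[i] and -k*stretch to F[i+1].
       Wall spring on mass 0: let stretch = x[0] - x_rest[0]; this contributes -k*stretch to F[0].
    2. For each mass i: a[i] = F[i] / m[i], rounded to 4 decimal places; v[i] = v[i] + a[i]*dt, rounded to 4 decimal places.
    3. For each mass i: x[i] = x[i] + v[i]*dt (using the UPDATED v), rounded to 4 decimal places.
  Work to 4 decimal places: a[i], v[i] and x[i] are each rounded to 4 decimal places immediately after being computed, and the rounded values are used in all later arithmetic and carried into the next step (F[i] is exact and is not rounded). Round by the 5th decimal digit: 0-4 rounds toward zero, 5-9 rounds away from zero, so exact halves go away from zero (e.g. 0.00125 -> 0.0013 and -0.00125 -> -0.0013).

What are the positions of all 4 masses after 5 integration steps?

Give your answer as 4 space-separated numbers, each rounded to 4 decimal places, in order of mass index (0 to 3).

Answer: 1.3241 5.3548 8.3021 10.4402

Derivation:
Step 0: x=[4.0000 5.0000 7.0000 10.0000] v=[0.0000 0.0000 0.0000 0.0000]
Step 1: x=[3.6250 5.1250 7.1250 10.0000] v=[-1.5000 0.5000 0.5000 0.0000]
Step 2: x=[2.9844 5.3125 7.3594 10.0156] v=[-2.5625 0.7500 0.9375 0.0625]
Step 3: x=[2.2617 5.4649 7.6700 10.0742] v=[-2.8907 0.6094 1.2422 0.2344]
Step 4: x=[1.6567 5.4925 8.0055 10.2073] v=[-2.4200 0.1104 1.3418 0.5323]
Step 5: x=[1.3241 5.3548 8.3021 10.4402] v=[-1.3305 -0.5510 1.1862 0.9314]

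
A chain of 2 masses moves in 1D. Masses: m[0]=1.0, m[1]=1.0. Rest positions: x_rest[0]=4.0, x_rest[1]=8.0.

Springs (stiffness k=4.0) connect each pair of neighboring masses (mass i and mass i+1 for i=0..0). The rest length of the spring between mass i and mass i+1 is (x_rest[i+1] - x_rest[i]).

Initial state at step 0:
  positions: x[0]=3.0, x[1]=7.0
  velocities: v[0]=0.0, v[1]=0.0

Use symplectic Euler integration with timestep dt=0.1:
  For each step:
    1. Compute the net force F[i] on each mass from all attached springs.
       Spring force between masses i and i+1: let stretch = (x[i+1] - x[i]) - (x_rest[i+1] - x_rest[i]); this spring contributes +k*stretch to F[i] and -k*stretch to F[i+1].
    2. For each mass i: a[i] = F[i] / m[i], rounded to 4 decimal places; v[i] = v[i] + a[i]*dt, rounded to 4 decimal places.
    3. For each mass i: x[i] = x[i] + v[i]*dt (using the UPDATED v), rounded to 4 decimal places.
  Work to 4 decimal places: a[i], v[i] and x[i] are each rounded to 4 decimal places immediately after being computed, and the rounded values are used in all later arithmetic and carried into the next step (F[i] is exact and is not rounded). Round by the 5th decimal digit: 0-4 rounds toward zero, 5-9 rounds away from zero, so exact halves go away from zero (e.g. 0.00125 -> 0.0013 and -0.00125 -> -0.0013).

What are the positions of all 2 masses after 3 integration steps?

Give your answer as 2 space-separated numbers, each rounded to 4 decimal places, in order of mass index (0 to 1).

Step 0: x=[3.0000 7.0000] v=[0.0000 0.0000]
Step 1: x=[3.0000 7.0000] v=[0.0000 0.0000]
Step 2: x=[3.0000 7.0000] v=[0.0000 0.0000]
Step 3: x=[3.0000 7.0000] v=[0.0000 0.0000]

Answer: 3.0000 7.0000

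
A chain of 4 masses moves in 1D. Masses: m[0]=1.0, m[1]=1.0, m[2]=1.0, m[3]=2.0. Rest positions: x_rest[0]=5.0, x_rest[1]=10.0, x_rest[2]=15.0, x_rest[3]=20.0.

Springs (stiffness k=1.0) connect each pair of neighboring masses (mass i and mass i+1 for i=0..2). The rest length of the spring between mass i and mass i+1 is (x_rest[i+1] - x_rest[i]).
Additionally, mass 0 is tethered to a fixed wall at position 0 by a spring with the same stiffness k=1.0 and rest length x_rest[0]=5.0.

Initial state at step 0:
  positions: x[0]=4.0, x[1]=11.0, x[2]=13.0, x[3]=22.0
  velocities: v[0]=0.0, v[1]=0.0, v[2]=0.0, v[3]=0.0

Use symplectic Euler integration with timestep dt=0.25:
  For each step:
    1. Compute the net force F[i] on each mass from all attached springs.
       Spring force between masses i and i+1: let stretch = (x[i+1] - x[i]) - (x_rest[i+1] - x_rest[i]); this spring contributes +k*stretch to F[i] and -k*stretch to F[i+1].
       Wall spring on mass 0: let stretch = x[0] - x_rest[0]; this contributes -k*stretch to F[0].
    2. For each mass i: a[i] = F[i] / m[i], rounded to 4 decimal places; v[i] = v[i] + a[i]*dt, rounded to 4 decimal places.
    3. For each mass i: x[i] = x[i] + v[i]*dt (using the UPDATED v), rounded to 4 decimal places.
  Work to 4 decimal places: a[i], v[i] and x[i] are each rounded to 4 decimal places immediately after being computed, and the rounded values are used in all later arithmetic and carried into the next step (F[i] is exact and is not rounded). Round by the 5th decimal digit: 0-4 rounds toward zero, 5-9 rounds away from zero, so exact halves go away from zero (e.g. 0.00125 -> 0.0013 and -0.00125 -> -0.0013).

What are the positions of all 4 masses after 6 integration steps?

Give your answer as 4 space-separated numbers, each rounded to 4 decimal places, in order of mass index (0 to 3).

Step 0: x=[4.0000 11.0000 13.0000 22.0000] v=[0.0000 0.0000 0.0000 0.0000]
Step 1: x=[4.1875 10.6875 13.4375 21.8750] v=[0.7500 -1.2500 1.7500 -0.5000]
Step 2: x=[4.5195 10.1406 14.2305 21.6426] v=[1.3281 -2.1875 3.1719 -0.9297]
Step 3: x=[4.9204 9.4980 15.2311 21.3348] v=[1.6035 -2.5703 4.0025 -1.2312]
Step 4: x=[5.2999 8.9277 16.2549 20.9925] v=[1.5178 -2.2814 4.0952 -1.3692]
Step 5: x=[5.5749 8.5886 17.1169 20.6584] v=[1.0998 -1.3566 3.4478 -1.3364]
Step 6: x=[5.6898 8.5941 17.6672 20.3699] v=[0.4595 0.0221 2.2011 -1.1541]

Answer: 5.6898 8.5941 17.6672 20.3699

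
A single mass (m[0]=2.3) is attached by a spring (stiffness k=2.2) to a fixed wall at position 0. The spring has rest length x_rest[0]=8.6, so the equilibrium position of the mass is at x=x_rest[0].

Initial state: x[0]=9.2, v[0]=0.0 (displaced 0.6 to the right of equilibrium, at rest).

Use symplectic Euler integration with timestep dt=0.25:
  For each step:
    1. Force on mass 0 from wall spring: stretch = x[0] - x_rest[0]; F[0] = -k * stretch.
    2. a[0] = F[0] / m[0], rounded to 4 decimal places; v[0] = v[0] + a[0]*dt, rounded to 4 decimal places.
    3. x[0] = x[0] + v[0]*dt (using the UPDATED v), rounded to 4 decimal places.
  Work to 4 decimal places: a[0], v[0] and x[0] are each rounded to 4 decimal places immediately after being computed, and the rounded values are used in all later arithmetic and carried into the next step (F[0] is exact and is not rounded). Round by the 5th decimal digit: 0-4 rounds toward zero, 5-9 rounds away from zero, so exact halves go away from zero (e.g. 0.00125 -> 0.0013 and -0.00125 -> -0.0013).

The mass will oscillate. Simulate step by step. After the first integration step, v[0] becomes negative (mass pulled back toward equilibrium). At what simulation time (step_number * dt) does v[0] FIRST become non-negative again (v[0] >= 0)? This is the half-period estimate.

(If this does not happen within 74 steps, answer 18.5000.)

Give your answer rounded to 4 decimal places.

Step 0: x=[9.2000] v=[0.0000]
Step 1: x=[9.1641] v=[-0.1435]
Step 2: x=[9.0945] v=[-0.2784]
Step 3: x=[8.9953] v=[-0.3967]
Step 4: x=[8.8725] v=[-0.4912]
Step 5: x=[8.7334] v=[-0.5564]
Step 6: x=[8.5863] v=[-0.5883]
Step 7: x=[8.4401] v=[-0.5850]
Step 8: x=[8.3034] v=[-0.5468]
Step 9: x=[8.1844] v=[-0.4759]
Step 10: x=[8.0903] v=[-0.3765]
Step 11: x=[8.0267] v=[-0.2546]
Step 12: x=[7.9973] v=[-0.1175]
Step 13: x=[8.0040] v=[0.0266]
First v>=0 after going negative at step 13, time=3.2500

Answer: 3.2500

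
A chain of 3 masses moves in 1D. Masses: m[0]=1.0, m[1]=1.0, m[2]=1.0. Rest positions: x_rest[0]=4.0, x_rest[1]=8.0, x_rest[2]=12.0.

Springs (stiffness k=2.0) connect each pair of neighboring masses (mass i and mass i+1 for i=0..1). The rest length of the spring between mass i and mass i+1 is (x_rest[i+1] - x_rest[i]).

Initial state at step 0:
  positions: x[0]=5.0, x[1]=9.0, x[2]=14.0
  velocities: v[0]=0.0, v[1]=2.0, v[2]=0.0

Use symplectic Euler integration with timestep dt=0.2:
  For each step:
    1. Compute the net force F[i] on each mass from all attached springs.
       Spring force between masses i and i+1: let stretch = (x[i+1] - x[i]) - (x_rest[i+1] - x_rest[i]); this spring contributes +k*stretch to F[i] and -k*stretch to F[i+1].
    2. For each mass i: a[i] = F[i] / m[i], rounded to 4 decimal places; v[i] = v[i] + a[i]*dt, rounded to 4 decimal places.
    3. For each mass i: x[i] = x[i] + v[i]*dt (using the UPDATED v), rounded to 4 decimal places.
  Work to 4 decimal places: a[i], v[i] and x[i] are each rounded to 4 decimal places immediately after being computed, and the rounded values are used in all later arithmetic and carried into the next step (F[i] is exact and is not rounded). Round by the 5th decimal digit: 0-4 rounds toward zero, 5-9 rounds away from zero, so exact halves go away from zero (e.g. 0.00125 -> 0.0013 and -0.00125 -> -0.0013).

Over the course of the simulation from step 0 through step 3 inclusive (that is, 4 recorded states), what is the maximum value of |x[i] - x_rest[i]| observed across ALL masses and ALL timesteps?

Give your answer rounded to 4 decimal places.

Step 0: x=[5.0000 9.0000 14.0000] v=[0.0000 2.0000 0.0000]
Step 1: x=[5.0000 9.4800 13.9200] v=[0.0000 2.4000 -0.4000]
Step 2: x=[5.0384 9.9568 13.8048] v=[0.1920 2.3840 -0.5760]
Step 3: x=[5.1503 10.3480 13.7018] v=[0.5594 1.9558 -0.5152]
Max displacement = 2.3480

Answer: 2.3480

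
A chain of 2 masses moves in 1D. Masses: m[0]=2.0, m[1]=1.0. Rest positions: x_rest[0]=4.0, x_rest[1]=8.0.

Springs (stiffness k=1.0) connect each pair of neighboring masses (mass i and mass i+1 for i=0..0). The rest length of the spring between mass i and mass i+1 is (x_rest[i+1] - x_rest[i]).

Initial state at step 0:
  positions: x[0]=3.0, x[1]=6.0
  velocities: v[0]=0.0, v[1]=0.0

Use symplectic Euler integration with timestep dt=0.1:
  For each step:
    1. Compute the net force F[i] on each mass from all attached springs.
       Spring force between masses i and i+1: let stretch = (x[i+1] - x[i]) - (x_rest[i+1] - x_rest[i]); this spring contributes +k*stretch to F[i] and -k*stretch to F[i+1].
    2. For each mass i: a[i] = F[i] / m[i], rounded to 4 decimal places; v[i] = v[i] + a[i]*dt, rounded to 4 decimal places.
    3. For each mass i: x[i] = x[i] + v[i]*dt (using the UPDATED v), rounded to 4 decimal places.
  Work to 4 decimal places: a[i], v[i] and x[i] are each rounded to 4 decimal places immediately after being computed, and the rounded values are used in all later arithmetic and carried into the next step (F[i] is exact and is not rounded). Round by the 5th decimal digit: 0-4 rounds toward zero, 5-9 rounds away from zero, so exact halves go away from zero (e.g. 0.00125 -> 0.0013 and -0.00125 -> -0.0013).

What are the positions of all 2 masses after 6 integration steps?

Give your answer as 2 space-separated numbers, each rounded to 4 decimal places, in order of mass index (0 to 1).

Step 0: x=[3.0000 6.0000] v=[0.0000 0.0000]
Step 1: x=[2.9950 6.0100] v=[-0.0500 0.1000]
Step 2: x=[2.9851 6.0299] v=[-0.0993 0.1985]
Step 3: x=[2.9704 6.0593] v=[-0.1471 0.2940]
Step 4: x=[2.9511 6.0978] v=[-0.1927 0.3851]
Step 5: x=[2.9276 6.1448] v=[-0.2354 0.4704]
Step 6: x=[2.9002 6.1997] v=[-0.2745 0.5487]

Answer: 2.9002 6.1997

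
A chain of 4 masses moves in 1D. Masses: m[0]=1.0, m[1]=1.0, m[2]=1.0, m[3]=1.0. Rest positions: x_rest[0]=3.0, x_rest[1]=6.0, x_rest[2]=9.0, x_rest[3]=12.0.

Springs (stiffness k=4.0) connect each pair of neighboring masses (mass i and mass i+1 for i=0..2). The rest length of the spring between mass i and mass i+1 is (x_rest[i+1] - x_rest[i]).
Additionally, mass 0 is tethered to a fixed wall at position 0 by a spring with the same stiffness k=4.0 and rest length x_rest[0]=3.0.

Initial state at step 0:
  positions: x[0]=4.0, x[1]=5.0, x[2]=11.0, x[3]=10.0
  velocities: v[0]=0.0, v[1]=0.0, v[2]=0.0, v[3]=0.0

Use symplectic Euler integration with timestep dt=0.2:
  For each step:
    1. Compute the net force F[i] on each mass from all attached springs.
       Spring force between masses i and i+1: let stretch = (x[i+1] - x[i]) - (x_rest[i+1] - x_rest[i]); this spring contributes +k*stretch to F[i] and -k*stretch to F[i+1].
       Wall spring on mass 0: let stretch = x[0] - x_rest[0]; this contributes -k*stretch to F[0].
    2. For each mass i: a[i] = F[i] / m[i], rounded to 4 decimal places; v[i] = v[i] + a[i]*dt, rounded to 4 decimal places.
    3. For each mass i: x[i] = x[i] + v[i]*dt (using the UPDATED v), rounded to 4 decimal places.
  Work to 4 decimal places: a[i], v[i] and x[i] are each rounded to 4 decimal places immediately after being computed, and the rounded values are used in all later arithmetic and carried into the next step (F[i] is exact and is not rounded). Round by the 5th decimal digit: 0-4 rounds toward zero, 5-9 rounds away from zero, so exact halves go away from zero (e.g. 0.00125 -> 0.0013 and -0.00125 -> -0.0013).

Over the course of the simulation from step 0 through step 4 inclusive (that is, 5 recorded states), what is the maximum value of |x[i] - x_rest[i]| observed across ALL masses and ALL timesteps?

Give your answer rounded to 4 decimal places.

Answer: 2.4040

Derivation:
Step 0: x=[4.0000 5.0000 11.0000 10.0000] v=[0.0000 0.0000 0.0000 0.0000]
Step 1: x=[3.5200 5.8000 9.8800 10.6400] v=[-2.4000 4.0000 -5.6000 3.2000]
Step 2: x=[2.8416 6.8880 8.2288 11.6384] v=[-3.3920 5.4400 -8.2560 4.9920]
Step 3: x=[2.3560 7.5431 6.9086 12.5713] v=[-2.4282 3.2755 -6.6010 4.6643]
Step 4: x=[2.3233 7.2667 6.5960 13.0781] v=[-0.1633 -1.3818 -1.5632 2.5341]
Max displacement = 2.4040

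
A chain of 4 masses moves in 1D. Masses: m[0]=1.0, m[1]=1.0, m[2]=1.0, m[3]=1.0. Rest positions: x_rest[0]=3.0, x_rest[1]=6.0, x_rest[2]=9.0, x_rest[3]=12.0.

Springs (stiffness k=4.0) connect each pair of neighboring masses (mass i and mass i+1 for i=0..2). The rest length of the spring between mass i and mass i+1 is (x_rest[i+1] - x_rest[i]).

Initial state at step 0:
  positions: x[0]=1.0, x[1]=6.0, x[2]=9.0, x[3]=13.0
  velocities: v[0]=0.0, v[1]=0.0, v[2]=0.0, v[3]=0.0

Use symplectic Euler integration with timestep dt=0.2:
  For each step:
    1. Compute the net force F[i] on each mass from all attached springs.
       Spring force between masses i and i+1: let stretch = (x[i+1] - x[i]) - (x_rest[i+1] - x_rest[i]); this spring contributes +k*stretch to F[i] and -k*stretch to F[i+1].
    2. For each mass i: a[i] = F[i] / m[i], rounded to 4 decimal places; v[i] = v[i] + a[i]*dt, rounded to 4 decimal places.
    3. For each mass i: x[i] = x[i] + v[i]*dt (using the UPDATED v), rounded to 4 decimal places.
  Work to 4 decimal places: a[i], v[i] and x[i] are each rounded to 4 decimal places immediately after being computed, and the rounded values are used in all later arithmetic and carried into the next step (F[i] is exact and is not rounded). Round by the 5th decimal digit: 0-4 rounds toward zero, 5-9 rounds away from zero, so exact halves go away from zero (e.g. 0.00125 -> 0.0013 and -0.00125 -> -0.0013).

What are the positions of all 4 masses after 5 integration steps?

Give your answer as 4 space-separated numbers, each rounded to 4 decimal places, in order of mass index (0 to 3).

Answer: 3.2887 5.2559 8.7229 11.7326

Derivation:
Step 0: x=[1.0000 6.0000 9.0000 13.0000] v=[0.0000 0.0000 0.0000 0.0000]
Step 1: x=[1.3200 5.6800 9.1600 12.8400] v=[1.6000 -1.6000 0.8000 -0.8000]
Step 2: x=[1.8576 5.2192 9.3520 12.5712] v=[2.6880 -2.3040 0.9600 -1.3440]
Step 3: x=[2.4531 4.8818 9.3978 12.2673] v=[2.9773 -1.6870 0.2291 -1.5194]
Step 4: x=[2.9572 4.8784 9.1802 11.9843] v=[2.5203 -0.0172 -1.0881 -1.4150]
Step 5: x=[3.2887 5.2559 8.7229 11.7326] v=[1.6573 1.8873 -2.2863 -1.2583]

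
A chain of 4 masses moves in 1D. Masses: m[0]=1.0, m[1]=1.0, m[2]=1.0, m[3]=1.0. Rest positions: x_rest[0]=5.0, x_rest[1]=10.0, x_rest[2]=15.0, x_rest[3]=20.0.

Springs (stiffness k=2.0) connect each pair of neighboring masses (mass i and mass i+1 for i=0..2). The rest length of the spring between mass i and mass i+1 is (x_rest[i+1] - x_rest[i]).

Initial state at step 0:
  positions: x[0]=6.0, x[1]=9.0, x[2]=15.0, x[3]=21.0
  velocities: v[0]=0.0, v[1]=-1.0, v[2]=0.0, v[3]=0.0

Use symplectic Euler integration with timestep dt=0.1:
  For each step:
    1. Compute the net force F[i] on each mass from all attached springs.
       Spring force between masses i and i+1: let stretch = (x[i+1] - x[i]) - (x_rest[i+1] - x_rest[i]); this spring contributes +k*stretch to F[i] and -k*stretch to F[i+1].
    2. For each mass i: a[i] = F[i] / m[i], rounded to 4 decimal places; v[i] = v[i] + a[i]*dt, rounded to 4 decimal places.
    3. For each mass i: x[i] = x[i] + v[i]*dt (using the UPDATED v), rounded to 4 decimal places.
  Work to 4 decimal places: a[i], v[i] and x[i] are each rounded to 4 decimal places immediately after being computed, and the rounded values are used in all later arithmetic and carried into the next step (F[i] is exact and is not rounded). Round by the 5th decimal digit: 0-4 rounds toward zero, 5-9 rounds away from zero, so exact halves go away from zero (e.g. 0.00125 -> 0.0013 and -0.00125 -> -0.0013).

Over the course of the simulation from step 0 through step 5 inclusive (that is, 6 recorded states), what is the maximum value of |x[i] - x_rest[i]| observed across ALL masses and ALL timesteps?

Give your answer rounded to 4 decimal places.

Answer: 1.0400

Derivation:
Step 0: x=[6.0000 9.0000 15.0000 21.0000] v=[0.0000 -1.0000 0.0000 0.0000]
Step 1: x=[5.9600 8.9600 15.0000 20.9800] v=[-0.4000 -0.4000 0.0000 -0.2000]
Step 2: x=[5.8800 8.9808 14.9988 20.9404] v=[-0.8000 0.2080 -0.0120 -0.3960]
Step 3: x=[5.7620 9.0599 14.9961 20.8820] v=[-1.1798 0.7914 -0.0273 -0.5843]
Step 4: x=[5.6100 9.1918 14.9924 20.8059] v=[-1.5202 1.3191 -0.0374 -0.7615]
Step 5: x=[5.4296 9.3681 14.9889 20.7135] v=[-1.8038 1.7629 -0.0348 -0.9242]
Max displacement = 1.0400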